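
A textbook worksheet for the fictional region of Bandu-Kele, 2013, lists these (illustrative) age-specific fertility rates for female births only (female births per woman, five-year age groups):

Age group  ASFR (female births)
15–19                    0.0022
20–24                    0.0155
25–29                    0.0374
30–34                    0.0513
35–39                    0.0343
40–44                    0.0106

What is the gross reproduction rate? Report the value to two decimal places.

0.76

Sum of female ASFRs = 0.0022 + 0.0155 + 0.0374 + 0.0513 + 0.0343 + 0.0106 = 0.1513
GRR = 5 × 0.1513 = 0.7565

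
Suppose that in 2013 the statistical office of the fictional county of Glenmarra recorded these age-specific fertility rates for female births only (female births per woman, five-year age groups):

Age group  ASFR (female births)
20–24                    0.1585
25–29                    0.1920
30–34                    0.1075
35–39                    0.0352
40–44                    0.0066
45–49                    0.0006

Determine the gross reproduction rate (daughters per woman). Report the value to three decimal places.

Sum of female ASFRs = 0.1585 + 0.1920 + 0.1075 + 0.0352 + 0.0066 + 0.0006 = 0.5004
GRR = 5 × 0.5004 = 2.502

2.502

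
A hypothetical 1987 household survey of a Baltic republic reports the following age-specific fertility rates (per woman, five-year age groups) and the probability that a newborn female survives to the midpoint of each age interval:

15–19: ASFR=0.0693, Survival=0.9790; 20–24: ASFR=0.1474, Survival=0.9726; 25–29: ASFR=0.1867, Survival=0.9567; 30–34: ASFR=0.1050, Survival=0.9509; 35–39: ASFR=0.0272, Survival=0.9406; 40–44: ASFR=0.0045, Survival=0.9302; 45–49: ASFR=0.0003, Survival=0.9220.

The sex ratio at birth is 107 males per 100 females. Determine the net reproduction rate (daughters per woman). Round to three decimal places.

Proportion female at birth = 100 / (100 + 107) = 0.48309.
Survival-weighted fertility by age (5·fₓ·Sₓ):
  15–19: 5 × 0.0693 × 0.9790 = 0.33922
  20–24: 5 × 0.1474 × 0.9726 = 0.71681
  25–29: 5 × 0.1867 × 0.9567 = 0.89308
  30–34: 5 × 0.1050 × 0.9509 = 0.49922
  35–39: 5 × 0.0272 × 0.9406 = 0.12792
  40–44: 5 × 0.0045 × 0.9302 = 0.02093
  45–49: 5 × 0.0003 × 0.9220 = 0.00138
Sum = 2.59856
NRR = 0.48309 × 2.59856 = 1.25534
An NRR exceeding 1 indicates intrinsic growth under these rates.

1.255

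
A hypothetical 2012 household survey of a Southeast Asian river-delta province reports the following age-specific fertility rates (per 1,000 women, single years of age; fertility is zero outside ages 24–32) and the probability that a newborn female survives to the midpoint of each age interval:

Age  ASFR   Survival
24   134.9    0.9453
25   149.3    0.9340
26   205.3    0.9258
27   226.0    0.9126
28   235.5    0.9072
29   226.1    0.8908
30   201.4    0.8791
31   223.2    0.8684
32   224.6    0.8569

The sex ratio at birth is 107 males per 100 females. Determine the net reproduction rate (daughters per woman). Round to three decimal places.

Proportion female at birth = 100 / (100 + 107) = 0.48309.
Per-age-group product (1 × ASFR × survival probability):
  24: 1 × 134.9/1000 × 0.9453 = 0.12752
  25: 1 × 149.3/1000 × 0.9340 = 0.13945
  26: 1 × 205.3/1000 × 0.9258 = 0.19007
  27: 1 × 226.0/1000 × 0.9126 = 0.20625
  28: 1 × 235.5/1000 × 0.9072 = 0.21365
  29: 1 × 226.1/1000 × 0.8908 = 0.20141
  30: 1 × 201.4/1000 × 0.8791 = 0.17705
  31: 1 × 223.2/1000 × 0.8684 = 0.19383
  32: 1 × 224.6/1000 × 0.8569 = 0.19246
Sum = 1.64169
NRR = 0.48309 × 1.64169 = 0.79308

0.793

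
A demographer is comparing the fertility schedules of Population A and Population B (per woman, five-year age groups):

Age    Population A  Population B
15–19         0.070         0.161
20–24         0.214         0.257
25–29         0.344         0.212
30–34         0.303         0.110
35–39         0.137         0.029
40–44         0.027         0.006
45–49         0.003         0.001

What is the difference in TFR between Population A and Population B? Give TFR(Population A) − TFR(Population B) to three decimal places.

1.610

Population A:
  Sum of ASFRs = 0.070 + 0.214 + 0.344 + 0.303 + 0.137 + 0.027 + 0.003 = 1.098
  TFR = 5 × 1.098 = 5.49
Population B:
  Sum of ASFRs = 0.161 + 0.257 + 0.212 + 0.110 + 0.029 + 0.006 + 0.001 = 0.776
  TFR = 5 × 0.776 = 3.88
Difference = 5.49 − 3.88 = 1.61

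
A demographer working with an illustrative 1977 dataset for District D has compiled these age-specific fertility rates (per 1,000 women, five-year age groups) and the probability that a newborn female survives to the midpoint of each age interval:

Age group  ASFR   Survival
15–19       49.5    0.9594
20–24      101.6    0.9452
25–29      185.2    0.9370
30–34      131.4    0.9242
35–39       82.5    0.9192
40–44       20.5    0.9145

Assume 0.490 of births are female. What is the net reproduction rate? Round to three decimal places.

1.306

Proportion female at birth = 0.490.
Weighting each age-specific rate by interval width and survival:
  15–19: 5 × 49.5/1000 × 0.9594 = 0.23745
  20–24: 5 × 101.6/1000 × 0.9452 = 0.48016
  25–29: 5 × 185.2/1000 × 0.9370 = 0.86766
  30–34: 5 × 131.4/1000 × 0.9242 = 0.60720
  35–39: 5 × 82.5/1000 × 0.9192 = 0.37917
  40–44: 5 × 20.5/1000 × 0.9145 = 0.09374
Sum = 2.66538
NRR = 0.490 × 2.66538 = 1.30604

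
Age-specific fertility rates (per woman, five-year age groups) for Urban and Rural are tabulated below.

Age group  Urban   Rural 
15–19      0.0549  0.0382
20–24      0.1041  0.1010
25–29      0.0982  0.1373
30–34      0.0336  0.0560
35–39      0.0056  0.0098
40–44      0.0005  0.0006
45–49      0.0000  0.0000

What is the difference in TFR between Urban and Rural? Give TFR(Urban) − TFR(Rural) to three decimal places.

-0.230

Urban:
  Sum of ASFRs = 0.0549 + 0.1041 + 0.0982 + 0.0336 + 0.0056 + 0.0005 + 0.0000 = 0.2969
  TFR = 5 × 0.2969 = 1.4845
Rural:
  Sum of ASFRs = 0.0382 + 0.1010 + 0.1373 + 0.0560 + 0.0098 + 0.0006 + 0.0000 = 0.3429
  TFR = 5 × 0.3429 = 1.7145
Difference = 1.4845 − 1.7145 = -0.23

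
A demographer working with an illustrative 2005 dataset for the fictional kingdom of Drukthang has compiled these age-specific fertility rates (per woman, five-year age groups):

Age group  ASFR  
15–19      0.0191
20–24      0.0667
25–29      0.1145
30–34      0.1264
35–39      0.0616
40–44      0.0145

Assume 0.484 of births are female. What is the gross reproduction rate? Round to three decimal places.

0.975

Proportion female at birth = 0.484.
Sum of ASFRs = 0.0191 + 0.0667 + 0.1145 + 0.1264 + 0.0616 + 0.0145 = 0.4028
TFR = 5 × 0.4028 = 2.014
GRR = 0.484 × 2.014 = 0.97478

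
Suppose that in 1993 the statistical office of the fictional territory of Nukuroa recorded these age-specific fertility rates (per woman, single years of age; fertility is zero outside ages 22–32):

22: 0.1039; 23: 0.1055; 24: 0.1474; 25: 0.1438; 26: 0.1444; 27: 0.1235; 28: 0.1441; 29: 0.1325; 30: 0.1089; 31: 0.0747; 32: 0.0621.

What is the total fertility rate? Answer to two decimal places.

Sum of ASFRs = 0.1039 + 0.1055 + 0.1474 + 0.1438 + 0.1444 + 0.1235 + 0.1441 + 0.1325 + 0.1089 + 0.0747 + 0.0621 = 1.2908
TFR = 1.2908

1.29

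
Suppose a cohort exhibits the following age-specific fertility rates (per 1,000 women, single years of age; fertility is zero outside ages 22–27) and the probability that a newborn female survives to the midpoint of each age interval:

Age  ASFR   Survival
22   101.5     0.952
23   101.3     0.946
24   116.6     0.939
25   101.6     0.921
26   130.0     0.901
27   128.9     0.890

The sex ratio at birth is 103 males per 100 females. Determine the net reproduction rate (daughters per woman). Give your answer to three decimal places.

Proportion female at birth = 100 / (100 + 103) = 0.49261.
Survival-weighted fertility by age (1·fₓ·Sₓ):
  22: 1 × 101.5/1000 × 0.952 = 0.09663
  23: 1 × 101.3/1000 × 0.946 = 0.09583
  24: 1 × 116.6/1000 × 0.939 = 0.10949
  25: 1 × 101.6/1000 × 0.921 = 0.09357
  26: 1 × 130.0/1000 × 0.901 = 0.11713
  27: 1 × 128.9/1000 × 0.890 = 0.11472
Sum = 0.62737
NRR = 0.49261 × 0.62737 = 0.30905

0.309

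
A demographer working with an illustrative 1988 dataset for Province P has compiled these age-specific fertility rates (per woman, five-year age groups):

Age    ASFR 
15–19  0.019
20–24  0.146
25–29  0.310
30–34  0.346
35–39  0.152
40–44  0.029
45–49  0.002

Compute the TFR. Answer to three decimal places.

5.020

Sum of ASFRs = 0.019 + 0.146 + 0.310 + 0.346 + 0.152 + 0.029 + 0.002 = 1.004
TFR = 5 × 1.004 = 5.02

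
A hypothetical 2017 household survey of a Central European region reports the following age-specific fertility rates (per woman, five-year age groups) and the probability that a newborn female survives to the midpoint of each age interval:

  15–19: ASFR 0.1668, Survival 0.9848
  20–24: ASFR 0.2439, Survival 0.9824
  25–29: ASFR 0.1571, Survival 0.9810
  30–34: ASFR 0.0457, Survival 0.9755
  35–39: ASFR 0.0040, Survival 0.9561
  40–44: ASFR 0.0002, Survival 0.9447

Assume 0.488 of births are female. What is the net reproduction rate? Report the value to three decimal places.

Proportion female at birth = 0.488.
Survival-weighted fertility by age (5·fₓ·Sₓ):
  15–19: 5 × 0.1668 × 0.9848 = 0.82132
  20–24: 5 × 0.2439 × 0.9824 = 1.19804
  25–29: 5 × 0.1571 × 0.9810 = 0.77058
  30–34: 5 × 0.0457 × 0.9755 = 0.22290
  35–39: 5 × 0.0040 × 0.9561 = 0.01912
  40–44: 5 × 0.0002 × 0.9447 = 0.00094
Sum = 3.03290
NRR = 0.488 × 3.03290 = 1.48006
With NRR above 1 the population is above replacement fertility.

1.480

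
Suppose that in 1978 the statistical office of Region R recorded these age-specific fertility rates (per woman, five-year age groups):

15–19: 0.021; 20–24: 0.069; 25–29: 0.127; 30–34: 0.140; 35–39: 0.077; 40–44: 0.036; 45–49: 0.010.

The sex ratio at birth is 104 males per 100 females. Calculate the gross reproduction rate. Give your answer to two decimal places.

Proportion female at birth = 100 / (100 + 104) = 0.49020.
Sum of ASFRs = 0.021 + 0.069 + 0.127 + 0.140 + 0.077 + 0.036 + 0.010 = 0.480
TFR = 5 × 0.480 = 2.4
GRR = 0.49020 × 2.4 = 1.17648

1.18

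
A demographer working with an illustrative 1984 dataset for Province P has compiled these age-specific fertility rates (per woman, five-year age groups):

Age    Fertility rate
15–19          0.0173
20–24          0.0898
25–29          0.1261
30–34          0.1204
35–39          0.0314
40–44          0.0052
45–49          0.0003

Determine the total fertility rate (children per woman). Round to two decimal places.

Sum of ASFRs = 0.0173 + 0.0898 + 0.1261 + 0.1204 + 0.0314 + 0.0052 + 0.0003 = 0.3905
TFR = 5 × 0.3905 = 1.9525

1.95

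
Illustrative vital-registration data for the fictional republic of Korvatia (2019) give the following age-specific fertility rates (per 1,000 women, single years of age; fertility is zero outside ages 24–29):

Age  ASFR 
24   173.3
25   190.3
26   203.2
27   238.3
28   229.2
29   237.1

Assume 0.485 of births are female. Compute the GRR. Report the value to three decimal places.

0.617

Proportion female at birth = 0.485.
Sum of ASFRs = 173.3 + 190.3 + 203.2 + 238.3 + 229.2 + 237.1 = 1271.4
TFR = 1271.4 / 1000 = 1.2714
GRR = 0.485 × 1.2714 = 0.61663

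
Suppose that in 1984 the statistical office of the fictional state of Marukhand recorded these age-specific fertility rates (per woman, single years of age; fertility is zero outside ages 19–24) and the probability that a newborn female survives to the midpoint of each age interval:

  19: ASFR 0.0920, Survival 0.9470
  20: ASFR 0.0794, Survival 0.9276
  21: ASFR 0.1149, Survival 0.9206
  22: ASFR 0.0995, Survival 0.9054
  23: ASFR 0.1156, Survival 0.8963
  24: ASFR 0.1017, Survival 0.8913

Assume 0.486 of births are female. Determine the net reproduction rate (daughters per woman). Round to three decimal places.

Proportion female at birth = 0.486.
Per-age-group product (1 × ASFR × survival probability):
  19: 1 × 0.0920 × 0.9470 = 0.08712
  20: 1 × 0.0794 × 0.9276 = 0.07365
  21: 1 × 0.1149 × 0.9206 = 0.10578
  22: 1 × 0.0995 × 0.9054 = 0.09009
  23: 1 × 0.1156 × 0.8963 = 0.10361
  24: 1 × 0.1017 × 0.8913 = 0.09065
Sum = 0.55090
NRR = 0.486 × 0.55090 = 0.26774

0.268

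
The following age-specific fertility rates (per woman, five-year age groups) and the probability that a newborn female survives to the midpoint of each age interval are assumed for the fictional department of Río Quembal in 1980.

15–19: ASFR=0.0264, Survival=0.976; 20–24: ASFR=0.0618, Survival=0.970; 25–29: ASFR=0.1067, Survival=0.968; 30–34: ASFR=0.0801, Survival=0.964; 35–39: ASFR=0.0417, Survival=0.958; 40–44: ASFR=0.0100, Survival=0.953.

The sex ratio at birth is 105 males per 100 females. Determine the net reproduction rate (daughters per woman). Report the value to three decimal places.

Proportion female at birth = 100 / (100 + 105) = 0.48780.
Weighting each age-specific rate by interval width and survival:
  15–19: 5 × 0.0264 × 0.976 = 0.12883
  20–24: 5 × 0.0618 × 0.970 = 0.29973
  25–29: 5 × 0.1067 × 0.968 = 0.51643
  30–34: 5 × 0.0801 × 0.964 = 0.38608
  35–39: 5 × 0.0417 × 0.958 = 0.19974
  40–44: 5 × 0.0100 × 0.953 = 0.04765
Sum = 1.57846
NRR = 0.48780 × 1.57846 = 0.76997
With NRR below 1 the population is below replacement fertility.

0.770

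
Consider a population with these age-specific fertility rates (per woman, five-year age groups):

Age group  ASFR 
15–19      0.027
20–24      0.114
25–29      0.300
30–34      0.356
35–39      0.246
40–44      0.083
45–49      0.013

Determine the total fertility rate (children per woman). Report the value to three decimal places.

5.695

Sum of ASFRs = 0.027 + 0.114 + 0.300 + 0.356 + 0.246 + 0.083 + 0.013 = 1.139
TFR = 5 × 1.139 = 5.695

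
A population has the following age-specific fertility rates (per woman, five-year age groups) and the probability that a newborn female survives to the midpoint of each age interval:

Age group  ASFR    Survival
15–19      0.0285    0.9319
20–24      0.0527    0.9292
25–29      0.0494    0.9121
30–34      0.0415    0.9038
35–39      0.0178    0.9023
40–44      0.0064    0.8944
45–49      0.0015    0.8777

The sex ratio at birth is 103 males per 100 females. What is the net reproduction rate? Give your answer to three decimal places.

0.446

Proportion female at birth = 100 / (100 + 103) = 0.49261.
Survival-weighted fertility by age (5·fₓ·Sₓ):
  15–19: 5 × 0.0285 × 0.9319 = 0.13280
  20–24: 5 × 0.0527 × 0.9292 = 0.24484
  25–29: 5 × 0.0494 × 0.9121 = 0.22529
  30–34: 5 × 0.0415 × 0.9038 = 0.18754
  35–39: 5 × 0.0178 × 0.9023 = 0.08030
  40–44: 5 × 0.0064 × 0.8944 = 0.02862
  45–49: 5 × 0.0015 × 0.8777 = 0.00658
Sum = 0.90597
NRR = 0.49261 × 0.90597 = 0.44629
An NRR under 1 implies long-run decline under these rates.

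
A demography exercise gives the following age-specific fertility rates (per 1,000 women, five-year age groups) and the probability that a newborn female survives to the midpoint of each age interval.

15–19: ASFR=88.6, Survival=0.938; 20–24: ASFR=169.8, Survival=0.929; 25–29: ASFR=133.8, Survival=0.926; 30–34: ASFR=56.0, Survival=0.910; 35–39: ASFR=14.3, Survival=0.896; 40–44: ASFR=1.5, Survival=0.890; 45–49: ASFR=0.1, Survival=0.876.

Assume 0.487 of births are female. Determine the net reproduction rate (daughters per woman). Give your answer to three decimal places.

1.047

Proportion female at birth = 0.487.
Per-age-group product (5 × ASFR × survival probability):
  15–19: 5 × 88.6/1000 × 0.938 = 0.41553
  20–24: 5 × 169.8/1000 × 0.929 = 0.78872
  25–29: 5 × 133.8/1000 × 0.926 = 0.61949
  30–34: 5 × 56.0/1000 × 0.910 = 0.25480
  35–39: 5 × 14.3/1000 × 0.896 = 0.06406
  40–44: 5 × 1.5/1000 × 0.890 = 0.00668
  45–49: 5 × 0.1/1000 × 0.876 = 0.00044
Sum = 2.14972
NRR = 0.487 × 2.14972 = 1.04691
An NRR exceeding 1 indicates intrinsic growth under these rates.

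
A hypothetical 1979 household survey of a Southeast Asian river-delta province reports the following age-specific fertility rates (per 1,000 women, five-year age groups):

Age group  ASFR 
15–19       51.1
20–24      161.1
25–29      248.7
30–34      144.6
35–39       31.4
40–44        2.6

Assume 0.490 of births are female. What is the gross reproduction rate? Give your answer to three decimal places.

Proportion female at birth = 0.490.
Sum of ASFRs = 51.1 + 161.1 + 248.7 + 144.6 + 31.4 + 2.6 = 639.5
TFR = 5 × 639.5 / 1000 = 3.1975
GRR = 0.490 × 3.1975 = 1.56678

1.567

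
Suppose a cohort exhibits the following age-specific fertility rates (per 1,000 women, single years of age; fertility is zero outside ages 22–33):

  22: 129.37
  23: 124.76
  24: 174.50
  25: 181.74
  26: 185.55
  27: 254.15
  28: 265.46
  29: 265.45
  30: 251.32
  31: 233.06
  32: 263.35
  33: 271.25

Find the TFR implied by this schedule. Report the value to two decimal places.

Sum of ASFRs = 129.37 + 124.76 + 174.50 + 181.74 + 185.55 + 254.15 + 265.46 + 265.45 + 251.32 + 233.06 + 263.35 + 271.25 = 2599.96
TFR = 2599.96 / 1000 = 2.59996

2.60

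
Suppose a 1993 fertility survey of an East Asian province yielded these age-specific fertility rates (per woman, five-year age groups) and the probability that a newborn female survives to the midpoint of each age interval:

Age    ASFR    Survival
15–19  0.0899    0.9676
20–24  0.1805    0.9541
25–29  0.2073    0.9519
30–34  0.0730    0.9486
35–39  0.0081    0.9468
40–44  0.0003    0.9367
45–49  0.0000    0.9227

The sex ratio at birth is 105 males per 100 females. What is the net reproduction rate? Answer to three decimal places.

1.302

Proportion female at birth = 100 / (100 + 105) = 0.48780.
Survival-weighted fertility by age (5·fₓ·Sₓ):
  15–19: 5 × 0.0899 × 0.9676 = 0.43494
  20–24: 5 × 0.1805 × 0.9541 = 0.86108
  25–29: 5 × 0.2073 × 0.9519 = 0.98664
  30–34: 5 × 0.0730 × 0.9486 = 0.34624
  35–39: 5 × 0.0081 × 0.9468 = 0.03835
  40–44: 5 × 0.0003 × 0.9367 = 0.00141
  45–49: 5 × 0.0000 × 0.9227 = 0.00000
Sum = 2.66866
NRR = 0.48780 × 2.66866 = 1.30177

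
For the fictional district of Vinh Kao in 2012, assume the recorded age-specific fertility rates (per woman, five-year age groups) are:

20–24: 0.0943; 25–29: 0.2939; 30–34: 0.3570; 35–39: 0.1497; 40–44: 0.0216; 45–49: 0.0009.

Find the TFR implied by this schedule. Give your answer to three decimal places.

4.587

Sum of ASFRs = 0.0943 + 0.2939 + 0.3570 + 0.1497 + 0.0216 + 0.0009 = 0.9174
TFR = 5 × 0.9174 = 4.587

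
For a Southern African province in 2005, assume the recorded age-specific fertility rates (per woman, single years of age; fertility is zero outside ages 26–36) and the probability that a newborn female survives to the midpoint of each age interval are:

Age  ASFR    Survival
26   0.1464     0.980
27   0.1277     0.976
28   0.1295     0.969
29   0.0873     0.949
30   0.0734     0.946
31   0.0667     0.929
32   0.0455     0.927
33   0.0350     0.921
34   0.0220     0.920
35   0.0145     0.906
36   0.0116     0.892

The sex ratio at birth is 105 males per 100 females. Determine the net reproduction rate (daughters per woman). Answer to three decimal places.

Proportion female at birth = 100 / (100 + 105) = 0.48780.
Each age group contributes 1 × ASFR × survival:
  26: 1 × 0.1464 × 0.980 = 0.14347
  27: 1 × 0.1277 × 0.976 = 0.12464
  28: 1 × 0.1295 × 0.969 = 0.12549
  29: 1 × 0.0873 × 0.949 = 0.08285
  30: 1 × 0.0734 × 0.946 = 0.06944
  31: 1 × 0.0667 × 0.929 = 0.06196
  32: 1 × 0.0455 × 0.927 = 0.04218
  33: 1 × 0.0350 × 0.921 = 0.03224
  34: 1 × 0.0220 × 0.920 = 0.02024
  35: 1 × 0.0145 × 0.906 = 0.01314
  36: 1 × 0.0116 × 0.892 = 0.01035
Sum = 0.72600
NRR = 0.48780 × 0.72600 = 0.35414
With NRR below 1 the population is below replacement fertility.

0.354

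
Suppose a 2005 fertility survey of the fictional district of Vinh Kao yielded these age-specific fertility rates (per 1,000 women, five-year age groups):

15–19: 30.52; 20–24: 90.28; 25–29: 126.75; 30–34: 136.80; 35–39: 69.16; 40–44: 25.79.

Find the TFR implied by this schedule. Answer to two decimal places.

2.40

Sum of ASFRs = 30.52 + 90.28 + 126.75 + 136.80 + 69.16 + 25.79 = 479.30
TFR = 5 × 479.30 / 1000 = 2.3965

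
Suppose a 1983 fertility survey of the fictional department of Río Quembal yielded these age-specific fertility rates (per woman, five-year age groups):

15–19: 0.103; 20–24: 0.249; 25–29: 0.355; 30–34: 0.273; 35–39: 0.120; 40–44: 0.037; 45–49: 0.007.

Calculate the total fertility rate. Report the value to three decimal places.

5.720

Sum of ASFRs = 0.103 + 0.249 + 0.355 + 0.273 + 0.120 + 0.037 + 0.007 = 1.144
TFR = 5 × 1.144 = 5.72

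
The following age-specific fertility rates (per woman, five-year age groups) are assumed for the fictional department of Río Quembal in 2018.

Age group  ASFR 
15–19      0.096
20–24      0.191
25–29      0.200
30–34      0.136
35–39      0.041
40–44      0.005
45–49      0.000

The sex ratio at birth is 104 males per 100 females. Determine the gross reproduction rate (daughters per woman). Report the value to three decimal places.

1.640

Proportion female at birth = 100 / (100 + 104) = 0.49020.
Sum of ASFRs = 0.096 + 0.191 + 0.200 + 0.136 + 0.041 + 0.005 + 0.000 = 0.669
TFR = 5 × 0.669 = 3.345
GRR = 0.49020 × 3.345 = 1.63972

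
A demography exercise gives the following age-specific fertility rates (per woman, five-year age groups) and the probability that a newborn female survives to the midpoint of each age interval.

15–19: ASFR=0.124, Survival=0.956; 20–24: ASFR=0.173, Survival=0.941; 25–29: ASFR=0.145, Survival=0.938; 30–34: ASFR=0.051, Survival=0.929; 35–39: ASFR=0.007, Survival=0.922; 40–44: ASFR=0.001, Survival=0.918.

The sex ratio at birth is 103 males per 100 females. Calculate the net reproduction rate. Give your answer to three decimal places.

1.163

Proportion female at birth = 100 / (100 + 103) = 0.49261.
Per-age-group product (5 × ASFR × survival probability):
  15–19: 5 × 0.124 × 0.956 = 0.59272
  20–24: 5 × 0.173 × 0.941 = 0.81397
  25–29: 5 × 0.145 × 0.938 = 0.68005
  30–34: 5 × 0.051 × 0.929 = 0.23690
  35–39: 5 × 0.007 × 0.922 = 0.03227
  40–44: 5 × 0.001 × 0.918 = 0.00459
Sum = 2.36050
NRR = 0.49261 × 2.36050 = 1.16281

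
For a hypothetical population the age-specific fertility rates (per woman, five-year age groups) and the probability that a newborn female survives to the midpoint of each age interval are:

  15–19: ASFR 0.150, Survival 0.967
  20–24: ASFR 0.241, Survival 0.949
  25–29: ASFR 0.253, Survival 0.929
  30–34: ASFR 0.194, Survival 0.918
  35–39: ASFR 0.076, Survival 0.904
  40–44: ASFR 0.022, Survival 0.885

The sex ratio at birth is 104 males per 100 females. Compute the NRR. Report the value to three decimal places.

2.145

Proportion female at birth = 100 / (100 + 104) = 0.49020.
Weighting each age-specific rate by interval width and survival:
  15–19: 5 × 0.150 × 0.967 = 0.72525
  20–24: 5 × 0.241 × 0.949 = 1.14355
  25–29: 5 × 0.253 × 0.929 = 1.17519
  30–34: 5 × 0.194 × 0.918 = 0.89046
  35–39: 5 × 0.076 × 0.904 = 0.34352
  40–44: 5 × 0.022 × 0.885 = 0.09735
Sum = 4.37532
NRR = 0.49020 × 4.37532 = 2.14478
An NRR exceeding 1 indicates intrinsic growth under these rates.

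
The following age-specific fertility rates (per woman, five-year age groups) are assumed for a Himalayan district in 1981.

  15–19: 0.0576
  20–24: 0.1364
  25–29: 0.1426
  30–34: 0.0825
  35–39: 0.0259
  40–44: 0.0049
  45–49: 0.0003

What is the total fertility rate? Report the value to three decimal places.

2.251

Sum of ASFRs = 0.0576 + 0.1364 + 0.1426 + 0.0825 + 0.0259 + 0.0049 + 0.0003 = 0.4502
TFR = 5 × 0.4502 = 2.251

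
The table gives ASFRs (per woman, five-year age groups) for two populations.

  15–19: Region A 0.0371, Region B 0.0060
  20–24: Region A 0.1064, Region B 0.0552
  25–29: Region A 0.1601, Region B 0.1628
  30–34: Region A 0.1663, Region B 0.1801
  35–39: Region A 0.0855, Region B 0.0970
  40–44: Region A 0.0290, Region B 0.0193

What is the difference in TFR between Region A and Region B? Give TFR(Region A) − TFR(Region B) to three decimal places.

Region A:
  Sum of ASFRs = 0.0371 + 0.1064 + 0.1601 + 0.1663 + 0.0855 + 0.0290 = 0.5844
  TFR = 5 × 0.5844 = 2.922
Region B:
  Sum of ASFRs = 0.0060 + 0.0552 + 0.1628 + 0.1801 + 0.0970 + 0.0193 = 0.5204
  TFR = 5 × 0.5204 = 2.602
Difference = 2.922 − 2.602 = 0.32

0.320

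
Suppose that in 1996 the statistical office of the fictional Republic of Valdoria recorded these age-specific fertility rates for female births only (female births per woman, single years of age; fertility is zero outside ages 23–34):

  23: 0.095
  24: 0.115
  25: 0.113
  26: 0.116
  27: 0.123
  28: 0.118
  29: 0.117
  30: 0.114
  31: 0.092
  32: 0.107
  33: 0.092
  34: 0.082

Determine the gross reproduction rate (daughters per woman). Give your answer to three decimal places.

Sum of female ASFRs = 0.095 + 0.115 + 0.113 + 0.116 + 0.123 + 0.118 + 0.117 + 0.114 + 0.092 + 0.107 + 0.092 + 0.082 = 1.284
GRR = 1.284

1.284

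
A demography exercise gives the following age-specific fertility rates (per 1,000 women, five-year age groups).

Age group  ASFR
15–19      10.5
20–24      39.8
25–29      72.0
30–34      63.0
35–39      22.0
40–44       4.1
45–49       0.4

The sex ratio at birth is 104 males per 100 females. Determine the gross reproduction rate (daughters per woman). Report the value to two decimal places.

0.52

Proportion female at birth = 100 / (100 + 104) = 0.49020.
Sum of ASFRs = 10.5 + 39.8 + 72.0 + 63.0 + 22.0 + 4.1 + 0.4 = 211.8
TFR = 5 × 211.8 / 1000 = 1.059
GRR = 0.49020 × 1.059 = 0.51912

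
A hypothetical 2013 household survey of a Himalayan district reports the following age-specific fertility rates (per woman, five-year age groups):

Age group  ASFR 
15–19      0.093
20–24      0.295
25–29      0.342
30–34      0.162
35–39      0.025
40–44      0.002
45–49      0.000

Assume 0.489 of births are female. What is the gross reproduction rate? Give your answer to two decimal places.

2.25

Proportion female at birth = 0.489.
Sum of ASFRs = 0.093 + 0.295 + 0.342 + 0.162 + 0.025 + 0.002 + 0.000 = 0.919
TFR = 5 × 0.919 = 4.595
GRR = 0.489 × 4.595 = 2.24696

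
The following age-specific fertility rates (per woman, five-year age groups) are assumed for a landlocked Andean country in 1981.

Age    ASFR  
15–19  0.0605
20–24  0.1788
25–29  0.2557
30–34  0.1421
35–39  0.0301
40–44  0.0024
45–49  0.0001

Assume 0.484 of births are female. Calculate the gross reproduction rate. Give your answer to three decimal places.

Proportion female at birth = 0.484.
Sum of ASFRs = 0.0605 + 0.1788 + 0.2557 + 0.1421 + 0.0301 + 0.0024 + 0.0001 = 0.6697
TFR = 5 × 0.6697 = 3.3485
GRR = 0.484 × 3.3485 = 1.62067

1.621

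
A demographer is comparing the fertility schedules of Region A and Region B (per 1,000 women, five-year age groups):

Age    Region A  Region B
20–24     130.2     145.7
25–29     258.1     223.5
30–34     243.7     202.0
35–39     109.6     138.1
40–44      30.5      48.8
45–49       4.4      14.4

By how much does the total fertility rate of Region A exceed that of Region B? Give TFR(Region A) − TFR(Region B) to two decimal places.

Region A:
  Sum of ASFRs = 130.2 + 258.1 + 243.7 + 109.6 + 30.5 + 4.4 = 776.5
  TFR = 5 × 776.5 / 1000 = 3.8825
Region B:
  Sum of ASFRs = 145.7 + 223.5 + 202.0 + 138.1 + 48.8 + 14.4 = 772.5
  TFR = 5 × 772.5 / 1000 = 3.8625
Difference = 3.8825 − 3.8625 = 0.02

0.02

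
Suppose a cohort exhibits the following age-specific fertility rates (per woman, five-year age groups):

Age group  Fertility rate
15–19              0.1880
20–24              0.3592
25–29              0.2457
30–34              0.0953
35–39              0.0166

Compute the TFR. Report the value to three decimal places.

4.524

Sum of ASFRs = 0.1880 + 0.3592 + 0.2457 + 0.0953 + 0.0166 = 0.9048
TFR = 5 × 0.9048 = 4.524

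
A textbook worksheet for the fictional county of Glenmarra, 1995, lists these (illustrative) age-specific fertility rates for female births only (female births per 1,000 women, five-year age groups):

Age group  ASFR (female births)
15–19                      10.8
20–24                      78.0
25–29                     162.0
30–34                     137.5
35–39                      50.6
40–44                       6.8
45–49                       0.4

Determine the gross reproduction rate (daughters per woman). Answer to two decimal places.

2.23

Sum of female ASFRs = 10.8 + 78.0 + 162.0 + 137.5 + 50.6 + 6.8 + 0.4 = 446.1
GRR = 5 × 446.1 / 1000 = 2.2305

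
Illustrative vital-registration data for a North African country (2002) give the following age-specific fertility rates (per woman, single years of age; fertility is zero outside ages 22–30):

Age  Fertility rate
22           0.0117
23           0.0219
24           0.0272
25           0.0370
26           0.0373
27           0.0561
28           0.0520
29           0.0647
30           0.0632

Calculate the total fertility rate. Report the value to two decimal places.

0.37

Sum of ASFRs = 0.0117 + 0.0219 + 0.0272 + 0.0370 + 0.0373 + 0.0561 + 0.0520 + 0.0647 + 0.0632 = 0.3711
TFR = 0.3711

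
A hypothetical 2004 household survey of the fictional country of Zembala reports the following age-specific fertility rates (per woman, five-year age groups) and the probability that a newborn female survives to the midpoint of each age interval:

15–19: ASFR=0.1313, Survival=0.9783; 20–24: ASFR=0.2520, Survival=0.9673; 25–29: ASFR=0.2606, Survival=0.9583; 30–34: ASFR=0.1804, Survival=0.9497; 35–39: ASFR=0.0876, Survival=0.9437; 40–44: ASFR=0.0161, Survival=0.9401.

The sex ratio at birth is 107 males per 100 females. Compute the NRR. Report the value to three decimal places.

2.152

Proportion female at birth = 100 / (100 + 107) = 0.48309.
Each age group contributes 5 × ASFR × survival:
  15–19: 5 × 0.1313 × 0.9783 = 0.64225
  20–24: 5 × 0.2520 × 0.9673 = 1.21880
  25–29: 5 × 0.2606 × 0.9583 = 1.24866
  30–34: 5 × 0.1804 × 0.9497 = 0.85663
  35–39: 5 × 0.0876 × 0.9437 = 0.41334
  40–44: 5 × 0.0161 × 0.9401 = 0.07568
Sum = 4.45536
NRR = 0.48309 × 4.45536 = 2.15234
With NRR above 1 the population is above replacement fertility.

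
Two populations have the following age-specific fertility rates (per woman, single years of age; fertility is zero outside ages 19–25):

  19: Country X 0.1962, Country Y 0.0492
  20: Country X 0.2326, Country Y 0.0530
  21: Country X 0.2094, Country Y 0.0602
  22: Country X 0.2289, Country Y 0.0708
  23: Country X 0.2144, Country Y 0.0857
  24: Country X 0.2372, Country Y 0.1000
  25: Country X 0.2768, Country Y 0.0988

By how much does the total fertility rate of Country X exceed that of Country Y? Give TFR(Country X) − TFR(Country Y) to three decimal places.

1.078

Country X:
  Sum of ASFRs = 0.1962 + 0.2326 + 0.2094 + 0.2289 + 0.2144 + 0.2372 + 0.2768 = 1.5955
  TFR = 1.5955
Country Y:
  Sum of ASFRs = 0.0492 + 0.0530 + 0.0602 + 0.0708 + 0.0857 + 0.1000 + 0.0988 = 0.5177
  TFR = 0.5177
Difference = 1.5955 − 0.5177 = 1.0778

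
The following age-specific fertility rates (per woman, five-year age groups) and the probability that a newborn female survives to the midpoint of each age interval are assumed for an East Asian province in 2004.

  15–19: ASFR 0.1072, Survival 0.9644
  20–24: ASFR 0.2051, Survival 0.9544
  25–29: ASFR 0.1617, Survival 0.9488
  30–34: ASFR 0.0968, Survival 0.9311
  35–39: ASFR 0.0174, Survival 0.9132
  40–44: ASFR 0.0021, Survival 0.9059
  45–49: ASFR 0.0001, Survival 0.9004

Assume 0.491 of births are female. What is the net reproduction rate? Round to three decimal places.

Proportion female at birth = 0.491.
Each age group contributes 5 × ASFR × survival:
  15–19: 5 × 0.1072 × 0.9644 = 0.51692
  20–24: 5 × 0.2051 × 0.9544 = 0.97874
  25–29: 5 × 0.1617 × 0.9488 = 0.76710
  30–34: 5 × 0.0968 × 0.9311 = 0.45065
  35–39: 5 × 0.0174 × 0.9132 = 0.07945
  40–44: 5 × 0.0021 × 0.9059 = 0.00951
  45–49: 5 × 0.0001 × 0.9004 = 0.00045
Sum = 2.80282
NRR = 0.491 × 2.80282 = 1.37618

1.376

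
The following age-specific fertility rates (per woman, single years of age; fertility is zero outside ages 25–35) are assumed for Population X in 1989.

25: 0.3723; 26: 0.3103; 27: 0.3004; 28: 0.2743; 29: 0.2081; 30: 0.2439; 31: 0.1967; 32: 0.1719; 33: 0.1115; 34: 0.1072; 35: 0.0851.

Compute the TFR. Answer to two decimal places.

2.38

Sum of ASFRs = 0.3723 + 0.3103 + 0.3004 + 0.2743 + 0.2081 + 0.2439 + 0.1967 + 0.1719 + 0.1115 + 0.1072 + 0.0851 = 2.3817
TFR = 2.3817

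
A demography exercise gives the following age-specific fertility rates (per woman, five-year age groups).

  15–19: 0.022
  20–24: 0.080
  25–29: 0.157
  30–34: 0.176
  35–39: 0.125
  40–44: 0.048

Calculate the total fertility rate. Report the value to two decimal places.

3.04

Sum of ASFRs = 0.022 + 0.080 + 0.157 + 0.176 + 0.125 + 0.048 = 0.608
TFR = 5 × 0.608 = 3.04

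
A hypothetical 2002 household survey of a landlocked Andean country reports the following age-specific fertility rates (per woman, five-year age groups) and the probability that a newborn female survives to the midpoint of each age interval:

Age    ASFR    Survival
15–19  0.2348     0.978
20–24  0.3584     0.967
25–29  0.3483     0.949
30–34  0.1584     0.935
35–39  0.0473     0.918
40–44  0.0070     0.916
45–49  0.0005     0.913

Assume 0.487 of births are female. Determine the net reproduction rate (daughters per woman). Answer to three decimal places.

Proportion female at birth = 0.487.
Weighting each age-specific rate by interval width and survival:
  15–19: 5 × 0.2348 × 0.978 = 1.14817
  20–24: 5 × 0.3584 × 0.967 = 1.73286
  25–29: 5 × 0.3483 × 0.949 = 1.65268
  30–34: 5 × 0.1584 × 0.935 = 0.74052
  35–39: 5 × 0.0473 × 0.918 = 0.21711
  40–44: 5 × 0.0070 × 0.916 = 0.03206
  45–49: 5 × 0.0005 × 0.913 = 0.00228
Sum = 5.52568
NRR = 0.487 × 5.52568 = 2.69101
With NRR above 1 the population is above replacement fertility.

2.691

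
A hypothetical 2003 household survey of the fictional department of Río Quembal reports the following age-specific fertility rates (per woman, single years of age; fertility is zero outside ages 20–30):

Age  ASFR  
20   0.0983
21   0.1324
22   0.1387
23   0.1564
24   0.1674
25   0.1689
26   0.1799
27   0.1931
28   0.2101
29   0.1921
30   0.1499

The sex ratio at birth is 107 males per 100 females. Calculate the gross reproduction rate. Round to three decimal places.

0.863

Proportion female at birth = 100 / (100 + 107) = 0.48309.
Sum of ASFRs = 0.0983 + 0.1324 + 0.1387 + 0.1564 + 0.1674 + 0.1689 + 0.1799 + 0.1931 + 0.2101 + 0.1921 + 0.1499 = 1.7872
TFR = 1.7872
GRR = 0.48309 × 1.7872 = 0.86338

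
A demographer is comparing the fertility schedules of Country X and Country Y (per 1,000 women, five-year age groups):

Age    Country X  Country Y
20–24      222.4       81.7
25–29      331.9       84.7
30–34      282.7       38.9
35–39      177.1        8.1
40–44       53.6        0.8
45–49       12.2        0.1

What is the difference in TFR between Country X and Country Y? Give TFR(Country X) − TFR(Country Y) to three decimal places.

4.328

Country X:
  Sum of ASFRs = 222.4 + 331.9 + 282.7 + 177.1 + 53.6 + 12.2 = 1079.9
  TFR = 5 × 1079.9 / 1000 = 5.3995
Country Y:
  Sum of ASFRs = 81.7 + 84.7 + 38.9 + 8.1 + 0.8 + 0.1 = 214.3
  TFR = 5 × 214.3 / 1000 = 1.0715
Difference = 5.3995 − 1.0715 = 4.328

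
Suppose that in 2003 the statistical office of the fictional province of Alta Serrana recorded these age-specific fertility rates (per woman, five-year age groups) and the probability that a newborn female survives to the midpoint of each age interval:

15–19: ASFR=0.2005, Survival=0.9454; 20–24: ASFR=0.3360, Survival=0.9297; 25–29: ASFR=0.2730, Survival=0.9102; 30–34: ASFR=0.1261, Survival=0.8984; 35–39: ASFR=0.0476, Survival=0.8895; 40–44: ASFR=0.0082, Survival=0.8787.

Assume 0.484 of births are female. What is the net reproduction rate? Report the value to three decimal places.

Proportion female at birth = 0.484.
Each age group contributes 5 × ASFR × survival:
  15–19: 5 × 0.2005 × 0.9454 = 0.94776
  20–24: 5 × 0.3360 × 0.9297 = 1.56190
  25–29: 5 × 0.2730 × 0.9102 = 1.24242
  30–34: 5 × 0.1261 × 0.8984 = 0.56644
  35–39: 5 × 0.0476 × 0.8895 = 0.21170
  40–44: 5 × 0.0082 × 0.8787 = 0.03603
Sum = 4.56625
NRR = 0.484 × 4.56625 = 2.21007
NRR > 1, so each generation more than replaces itself.

2.210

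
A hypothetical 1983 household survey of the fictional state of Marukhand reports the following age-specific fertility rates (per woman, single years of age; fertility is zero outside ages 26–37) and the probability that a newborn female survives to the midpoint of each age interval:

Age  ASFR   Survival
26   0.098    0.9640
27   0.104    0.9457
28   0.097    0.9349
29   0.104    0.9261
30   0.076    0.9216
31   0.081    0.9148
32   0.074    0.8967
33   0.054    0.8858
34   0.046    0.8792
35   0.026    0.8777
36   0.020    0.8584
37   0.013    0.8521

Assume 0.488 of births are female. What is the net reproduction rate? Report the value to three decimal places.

Proportion female at birth = 0.488.
Each age group contributes 1 × ASFR × survival:
  26: 1 × 0.098 × 0.9640 = 0.09447
  27: 1 × 0.104 × 0.9457 = 0.09835
  28: 1 × 0.097 × 0.9349 = 0.09069
  29: 1 × 0.104 × 0.9261 = 0.09631
  30: 1 × 0.076 × 0.9216 = 0.07004
  31: 1 × 0.081 × 0.9148 = 0.07410
  32: 1 × 0.074 × 0.8967 = 0.06636
  33: 1 × 0.054 × 0.8858 = 0.04783
  34: 1 × 0.046 × 0.8792 = 0.04044
  35: 1 × 0.026 × 0.8777 = 0.02282
  36: 1 × 0.020 × 0.8584 = 0.01717
  37: 1 × 0.013 × 0.8521 = 0.01108
Sum = 0.72966
NRR = 0.488 × 0.72966 = 0.35607

0.356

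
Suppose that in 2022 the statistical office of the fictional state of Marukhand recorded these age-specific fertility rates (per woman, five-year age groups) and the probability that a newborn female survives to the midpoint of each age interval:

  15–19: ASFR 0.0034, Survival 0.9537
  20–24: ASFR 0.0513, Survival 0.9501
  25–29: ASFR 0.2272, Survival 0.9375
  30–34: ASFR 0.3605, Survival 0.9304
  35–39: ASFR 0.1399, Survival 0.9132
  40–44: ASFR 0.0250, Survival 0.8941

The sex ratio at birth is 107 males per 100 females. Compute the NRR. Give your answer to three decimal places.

1.813

Proportion female at birth = 100 / (100 + 107) = 0.48309.
Survival-weighted fertility by age (5·fₓ·Sₓ):
  15–19: 5 × 0.0034 × 0.9537 = 0.01621
  20–24: 5 × 0.0513 × 0.9501 = 0.24370
  25–29: 5 × 0.2272 × 0.9375 = 1.06500
  30–34: 5 × 0.3605 × 0.9304 = 1.67705
  35–39: 5 × 0.1399 × 0.9132 = 0.63878
  40–44: 5 × 0.0250 × 0.8941 = 0.11176
Sum = 3.75250
NRR = 0.48309 × 3.75250 = 1.81280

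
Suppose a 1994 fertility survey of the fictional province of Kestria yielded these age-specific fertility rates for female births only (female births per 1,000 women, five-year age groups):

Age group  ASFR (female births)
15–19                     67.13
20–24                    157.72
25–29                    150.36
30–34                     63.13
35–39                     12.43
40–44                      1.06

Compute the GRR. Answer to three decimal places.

2.259

Sum of female ASFRs = 67.13 + 157.72 + 150.36 + 63.13 + 12.43 + 1.06 = 451.83
GRR = 5 × 451.83 / 1000 = 2.25915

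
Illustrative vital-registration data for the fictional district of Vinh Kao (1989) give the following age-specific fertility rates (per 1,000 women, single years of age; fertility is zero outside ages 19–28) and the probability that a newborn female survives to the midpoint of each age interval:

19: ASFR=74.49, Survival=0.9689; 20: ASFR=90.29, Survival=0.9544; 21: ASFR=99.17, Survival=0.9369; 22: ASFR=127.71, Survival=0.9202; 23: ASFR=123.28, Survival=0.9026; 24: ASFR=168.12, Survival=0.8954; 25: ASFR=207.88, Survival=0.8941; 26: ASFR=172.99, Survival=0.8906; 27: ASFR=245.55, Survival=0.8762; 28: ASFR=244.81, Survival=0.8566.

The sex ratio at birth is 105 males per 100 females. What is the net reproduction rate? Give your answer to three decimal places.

Proportion female at birth = 100 / (100 + 105) = 0.48780.
Weighting each age-specific rate by interval width and survival:
  19: 1 × 74.49/1000 × 0.9689 = 0.07217
  20: 1 × 90.29/1000 × 0.9544 = 0.08617
  21: 1 × 99.17/1000 × 0.9369 = 0.09291
  22: 1 × 127.71/1000 × 0.9202 = 0.11752
  23: 1 × 123.28/1000 × 0.9026 = 0.11127
  24: 1 × 168.12/1000 × 0.8954 = 0.15053
  25: 1 × 207.88/1000 × 0.8941 = 0.18587
  26: 1 × 172.99/1000 × 0.8906 = 0.15406
  27: 1 × 245.55/1000 × 0.8762 = 0.21515
  28: 1 × 244.81/1000 × 0.8566 = 0.20970
Sum = 1.39535
NRR = 0.48780 × 1.39535 = 0.68065
NRR < 1, so the cohort does not fully replace itself.

0.681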